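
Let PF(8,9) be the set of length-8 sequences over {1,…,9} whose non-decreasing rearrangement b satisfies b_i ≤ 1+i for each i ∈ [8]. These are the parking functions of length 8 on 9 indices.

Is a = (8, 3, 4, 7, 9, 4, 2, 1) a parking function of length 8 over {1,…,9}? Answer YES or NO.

Sorted: b = (1, 2, 3, 4, 4, 7, 8, 9).
  b_1=1 ≤ 2
  b_2=2 ≤ 3
  b_3=3 ≤ 4
  b_4=4 ≤ 5
  b_5=4 ≤ 6
  b_6=7 ≤ 7
  b_7=8 ≤ 8
  b_8=9 ≤ 9
All bounds hold ⇒ YES

YES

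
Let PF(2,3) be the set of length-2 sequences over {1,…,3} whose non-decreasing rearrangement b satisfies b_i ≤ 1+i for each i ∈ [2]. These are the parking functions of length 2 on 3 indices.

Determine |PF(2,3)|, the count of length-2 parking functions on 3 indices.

|PF(2,3)| = (4−2)·4^(2−1) = 2×4 = 8 [KW]
Check (2,1) → sorted (1,2): b_i ≤ 1+i ∀i, a PF.

8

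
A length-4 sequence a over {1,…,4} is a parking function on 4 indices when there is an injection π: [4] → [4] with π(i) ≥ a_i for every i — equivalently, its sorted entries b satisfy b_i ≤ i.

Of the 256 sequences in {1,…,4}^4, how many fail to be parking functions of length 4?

131

Count = (5−4)·5^(4−1) = 1×125 = 125 (Konheim–Weiss)
One tuple (4,3,4,4) → sorted (3,4,4,4): b_1=3>1, not a PF.
Total 256; non-PF = 256−125 = 131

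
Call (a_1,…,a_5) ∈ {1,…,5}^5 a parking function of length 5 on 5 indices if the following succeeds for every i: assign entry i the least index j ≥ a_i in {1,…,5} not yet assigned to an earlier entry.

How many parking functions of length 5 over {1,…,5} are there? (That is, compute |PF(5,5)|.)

Count = (5−5+1)·(5+1)^(5−1) = 1×1296 = 1296 (Konheim–Weiss)
Check (1,4,1,4,2) → sorted (1,1,2,4,4): b_i ≤ i ∀i, a PF.

1296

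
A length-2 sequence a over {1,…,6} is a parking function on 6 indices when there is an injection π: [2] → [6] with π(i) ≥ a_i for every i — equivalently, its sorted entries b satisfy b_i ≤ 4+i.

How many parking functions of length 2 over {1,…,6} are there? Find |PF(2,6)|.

35

#PF = (6+1−2)·(6+1)^{2−1} = 5 · 7 = 35 (Konheim–Weiss)
Example (5,3) → sorted (3,5): b_i ≤ 4+i ∀i, a PF.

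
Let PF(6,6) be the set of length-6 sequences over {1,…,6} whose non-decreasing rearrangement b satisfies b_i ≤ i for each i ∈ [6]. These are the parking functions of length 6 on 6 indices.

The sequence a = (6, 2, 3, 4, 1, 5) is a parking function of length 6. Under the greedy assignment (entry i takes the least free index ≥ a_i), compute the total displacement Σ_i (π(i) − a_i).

Σπ(i) = 1+…+6 = 21; Σa = 6+2+3+4+1+5 = 21; disp = 21−21 = 0.

0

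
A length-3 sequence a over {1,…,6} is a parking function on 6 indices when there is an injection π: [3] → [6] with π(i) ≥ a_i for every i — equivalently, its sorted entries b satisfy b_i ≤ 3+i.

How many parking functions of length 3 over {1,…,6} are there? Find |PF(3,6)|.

196

|PF(3,6)| = (7−3)·7^(3−1) = 4×49 = 196
E.g. (6,5,1) → sorted (1,5,6): b_i ≤ 3+i ∀i, a PF.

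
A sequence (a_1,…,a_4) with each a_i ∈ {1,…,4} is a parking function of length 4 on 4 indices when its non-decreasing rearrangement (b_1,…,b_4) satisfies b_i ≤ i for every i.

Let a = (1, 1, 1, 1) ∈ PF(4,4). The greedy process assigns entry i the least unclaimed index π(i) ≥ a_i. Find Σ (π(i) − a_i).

6

Σπ = 10 ({1..4} each once); Σa = 1+1+1+1 = 4; disp = 10−4 = 6.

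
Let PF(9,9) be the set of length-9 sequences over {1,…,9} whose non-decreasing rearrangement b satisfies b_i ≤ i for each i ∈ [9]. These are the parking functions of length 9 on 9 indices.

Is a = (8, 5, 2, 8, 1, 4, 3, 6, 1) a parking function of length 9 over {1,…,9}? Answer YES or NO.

Rearranged: b = (1, 1, 2, 3, 4, 5, 6, 8, 8).
  b_1=1 ≤ 1
  b_2=1 ≤ 2
  b_3=2 ≤ 3
  b_4=3 ≤ 4
  b_5=4 ≤ 5
  b_6=5 ≤ 6
  b_7=6 ≤ 7
  b_8=8 ≤ 8
  b_9=8 ≤ 9
All bounds hold ⇒ YES

YES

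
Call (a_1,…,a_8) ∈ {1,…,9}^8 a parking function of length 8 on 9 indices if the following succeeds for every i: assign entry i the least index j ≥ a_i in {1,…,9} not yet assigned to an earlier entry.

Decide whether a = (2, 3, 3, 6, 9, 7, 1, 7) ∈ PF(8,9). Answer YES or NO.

Sorted: b = (1, 2, 3, 3, 6, 7, 7, 9).
  b_1=1 ≤ 2
  b_2=2 ≤ 3
  b_3=3 ≤ 4
  b_4=3 ≤ 5
  b_5=6 ≤ 6
  b_6=7 ≤ 7
  b_7=7 ≤ 8
  b_8=9 ≤ 9
All bounds hold ⇒ YES

YES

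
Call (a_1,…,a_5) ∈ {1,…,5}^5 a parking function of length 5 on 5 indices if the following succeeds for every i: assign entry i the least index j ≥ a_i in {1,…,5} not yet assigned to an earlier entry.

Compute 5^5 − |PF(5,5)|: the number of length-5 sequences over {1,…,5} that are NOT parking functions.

|PF(5,5)| = 1·6^4 = 1 · 1296 = 1296 [KW]
Check (2,5,2,5,1) → sorted (1,2,2,5,5): b_4=5>4, not a PF.
Total 3125; non-PF = 3125−1296 = 1829

1829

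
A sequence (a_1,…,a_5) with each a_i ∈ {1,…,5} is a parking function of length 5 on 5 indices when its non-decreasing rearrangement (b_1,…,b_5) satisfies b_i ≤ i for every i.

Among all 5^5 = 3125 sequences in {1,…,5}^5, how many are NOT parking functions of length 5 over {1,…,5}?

#PF = (5+1−5)·(5+1)^{5−1} = 1·1296 = 1296 (Pollak)
One tuple (5,1,4,4,1) → sorted (1,1,4,4,5): b_3=4>3, not a PF.
So 3125 − 1296 = 1829 fail.

1829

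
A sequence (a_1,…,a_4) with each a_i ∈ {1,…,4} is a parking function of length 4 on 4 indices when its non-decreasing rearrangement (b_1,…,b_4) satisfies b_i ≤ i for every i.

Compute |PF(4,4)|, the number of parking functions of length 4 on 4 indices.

125

#PF = 1·5^3 = 1·125 = 125 [KW]
One tuple (1,4,1,2) → sorted (1,1,2,4): b_i ≤ i ∀i, a PF.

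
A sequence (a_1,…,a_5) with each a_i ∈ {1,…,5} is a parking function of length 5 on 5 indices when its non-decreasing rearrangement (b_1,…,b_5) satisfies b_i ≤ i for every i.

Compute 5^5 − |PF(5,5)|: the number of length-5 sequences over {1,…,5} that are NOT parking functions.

Count = (6−5)·6^(5−1) = 1×1296 = 1296 (Pollak)
Check (5,5,5,5,5) → sorted (5,5,5,5,5): b_1=5>1, not a PF.
5^5 − 1296 = 3125 − 1296 = 1829

1829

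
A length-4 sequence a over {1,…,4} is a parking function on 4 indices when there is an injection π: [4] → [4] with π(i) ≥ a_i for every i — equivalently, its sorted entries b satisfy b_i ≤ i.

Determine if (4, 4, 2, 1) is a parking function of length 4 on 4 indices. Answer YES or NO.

Order a: b = (1, 2, 4, 4).
  b_1=1 ≤ 1
  b_2=2 ≤ 2
  b_3=4 > 3
  fails at i=3 ⇒ NO

NO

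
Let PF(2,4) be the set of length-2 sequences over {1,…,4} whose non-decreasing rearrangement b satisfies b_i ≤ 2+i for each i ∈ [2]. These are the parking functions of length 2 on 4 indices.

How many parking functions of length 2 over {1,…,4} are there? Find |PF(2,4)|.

|PF(2,4)| = (4+1−2)·(4+1)^{2−1} = 3 · 5 = 15 [KW]
E.g. (4,1) → sorted (1,4): b_i ≤ 2+i ∀i, a PF.

15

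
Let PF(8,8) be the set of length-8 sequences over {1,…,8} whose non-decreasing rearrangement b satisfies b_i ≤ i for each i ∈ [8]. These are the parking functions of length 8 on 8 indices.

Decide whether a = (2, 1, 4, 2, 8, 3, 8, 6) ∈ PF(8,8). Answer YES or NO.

Sorted: b = (1, 2, 2, 3, 4, 6, 8, 8).
  b_1=1 ≤ 1
  b_2=2 ≤ 2
  b_3=2 ≤ 3
  b_4=3 ≤ 4
  b_5=4 ≤ 5
  b_6=6 ≤ 6
  b_7=8 > 7
  fails at i=7 ⇒ NO

NO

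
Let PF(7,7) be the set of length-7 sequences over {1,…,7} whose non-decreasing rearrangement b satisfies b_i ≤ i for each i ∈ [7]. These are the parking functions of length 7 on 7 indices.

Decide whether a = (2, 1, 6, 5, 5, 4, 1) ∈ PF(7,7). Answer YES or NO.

YES

Rearranged: b = (1, 1, 2, 4, 5, 5, 6).
  b_1=1 ≤ 1
  b_2=1 ≤ 2
  b_3=2 ≤ 3
  b_4=4 ≤ 4
  b_5=5 ≤ 5
  b_6=5 ≤ 6
  b_7=6 ≤ 7
All bounds hold ⇒ YES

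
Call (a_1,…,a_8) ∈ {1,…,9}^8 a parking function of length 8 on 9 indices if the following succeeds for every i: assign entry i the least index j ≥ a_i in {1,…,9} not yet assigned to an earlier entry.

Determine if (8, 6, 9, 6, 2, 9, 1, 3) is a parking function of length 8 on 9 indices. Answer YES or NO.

Sorted: b = (1, 2, 3, 6, 6, 8, 9, 9).
  b_1=1 ≤ 2
  b_2=2 ≤ 3
  b_3=3 ≤ 4
  b_4=6 > 5
  fails at i=4 ⇒ NO

NO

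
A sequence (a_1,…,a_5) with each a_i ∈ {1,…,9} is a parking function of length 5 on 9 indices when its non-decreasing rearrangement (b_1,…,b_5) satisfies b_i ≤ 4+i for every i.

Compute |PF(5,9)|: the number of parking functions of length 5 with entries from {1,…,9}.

50000

Count = (9−5+1)·(9+1)^(5−1) = 5·10000 = 50000 [KW]
Check (9,6,6,6,2) → sorted (2,6,6,6,9): b_i ≤ 4+i ∀i, a PF.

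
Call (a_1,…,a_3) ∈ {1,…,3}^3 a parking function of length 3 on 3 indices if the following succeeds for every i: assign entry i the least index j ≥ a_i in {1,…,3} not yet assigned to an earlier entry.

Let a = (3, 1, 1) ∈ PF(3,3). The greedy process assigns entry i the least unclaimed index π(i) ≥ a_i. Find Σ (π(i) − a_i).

1

Σπ = 3·4/2 = 6 (π permutes [3]); Σa = 3+1+1 = 5; disp = 6−5 = 1.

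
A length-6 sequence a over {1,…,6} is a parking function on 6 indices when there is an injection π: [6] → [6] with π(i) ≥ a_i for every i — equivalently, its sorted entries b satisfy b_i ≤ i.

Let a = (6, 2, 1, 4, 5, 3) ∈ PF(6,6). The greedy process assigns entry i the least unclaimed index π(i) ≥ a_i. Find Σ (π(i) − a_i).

0

Σπ = 6·7/2 = 21 (π permutes [6]); Σa = 6+2+1+4+5+3 = 21; disp = 21−21 = 0.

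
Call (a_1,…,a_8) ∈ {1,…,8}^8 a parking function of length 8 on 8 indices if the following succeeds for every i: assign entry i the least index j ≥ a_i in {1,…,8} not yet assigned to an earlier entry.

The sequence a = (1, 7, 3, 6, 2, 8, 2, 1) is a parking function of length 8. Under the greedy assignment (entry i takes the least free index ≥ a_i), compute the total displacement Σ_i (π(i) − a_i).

Σπ = 36 ({1..8} each once); Σa = 1+7+3+6+2+8+2+1 = 30; disp = 36−30 = 6.

6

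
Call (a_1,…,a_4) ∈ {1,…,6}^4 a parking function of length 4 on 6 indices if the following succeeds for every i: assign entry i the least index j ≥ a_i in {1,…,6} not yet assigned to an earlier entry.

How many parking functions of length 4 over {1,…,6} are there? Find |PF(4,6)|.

1029

|PF| = 3·7^3 = 3×343 = 1029 [KW]
Check (5,4,2,5) → sorted (2,4,5,5): b_i ≤ 2+i ∀i, a PF.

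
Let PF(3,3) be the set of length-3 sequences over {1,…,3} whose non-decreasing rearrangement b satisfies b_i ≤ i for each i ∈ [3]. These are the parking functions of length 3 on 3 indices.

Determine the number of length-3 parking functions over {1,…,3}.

16

|PF(3,3)| = (3−3+1)·(3+1)^(3−1) = 1·16 = 16
Example (2,1,2) → sorted (1,2,2): b_i ≤ i ∀i, a PF.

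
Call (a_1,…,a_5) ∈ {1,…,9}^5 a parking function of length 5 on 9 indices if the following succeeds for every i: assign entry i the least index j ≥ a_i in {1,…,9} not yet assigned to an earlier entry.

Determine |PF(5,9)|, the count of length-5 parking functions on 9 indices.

50000

#PF = (9+1−5)·(9+1)^{5−1} = 5×10000 = 50000 [KW]
Example (1,6,4,5,8) → sorted (1,4,5,6,8): b_i ≤ 4+i ∀i, a PF.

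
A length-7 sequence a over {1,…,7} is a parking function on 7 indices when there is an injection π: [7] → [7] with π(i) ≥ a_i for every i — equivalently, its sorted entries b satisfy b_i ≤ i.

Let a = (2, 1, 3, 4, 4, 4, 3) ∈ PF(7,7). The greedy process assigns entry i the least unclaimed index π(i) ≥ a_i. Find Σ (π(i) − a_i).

Σπ(i) = 1+…+7 = 28; Σa = 2+1+3+4+4+4+3 = 21; disp = 28−21 = 7.

7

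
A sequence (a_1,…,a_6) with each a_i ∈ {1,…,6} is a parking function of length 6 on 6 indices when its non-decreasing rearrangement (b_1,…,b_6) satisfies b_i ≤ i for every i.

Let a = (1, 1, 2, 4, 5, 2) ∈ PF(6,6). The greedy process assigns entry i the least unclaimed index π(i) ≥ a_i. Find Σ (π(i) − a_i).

6

Σπ(i) = 1+…+6 = 21; Σa = 1+1+2+4+5+2 = 15; disp = 21−15 = 6.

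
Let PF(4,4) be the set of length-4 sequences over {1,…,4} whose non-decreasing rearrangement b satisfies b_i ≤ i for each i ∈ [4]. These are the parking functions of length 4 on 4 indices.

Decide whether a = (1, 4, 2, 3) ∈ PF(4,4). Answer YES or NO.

YES

Sorted: b = (1, 2, 3, 4).
  b_1=1 ≤ 1
  b_2=2 ≤ 2
  b_3=3 ≤ 3
  b_4=4 ≤ 4
All bounds hold ⇒ YES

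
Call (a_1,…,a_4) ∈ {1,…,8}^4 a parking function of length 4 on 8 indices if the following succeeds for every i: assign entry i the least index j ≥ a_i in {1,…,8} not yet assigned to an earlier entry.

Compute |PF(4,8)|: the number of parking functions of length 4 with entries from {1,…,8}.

Count = (8−4+1)·(8+1)^(4−1) = 5 · 729 = 3645
Check (7,1,4,1) → sorted (1,1,4,7): b_i ≤ 4+i ∀i, a PF.

3645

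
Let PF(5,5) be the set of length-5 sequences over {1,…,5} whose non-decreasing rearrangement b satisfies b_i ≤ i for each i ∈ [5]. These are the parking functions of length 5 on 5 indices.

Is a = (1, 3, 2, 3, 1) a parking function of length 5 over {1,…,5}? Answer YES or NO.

Order a: b = (1, 1, 2, 3, 3).
  b_1=1 ≤ 1
  b_2=1 ≤ 2
  b_3=2 ≤ 3
  b_4=3 ≤ 4
  b_5=3 ≤ 5
All bounds hold ⇒ YES

YES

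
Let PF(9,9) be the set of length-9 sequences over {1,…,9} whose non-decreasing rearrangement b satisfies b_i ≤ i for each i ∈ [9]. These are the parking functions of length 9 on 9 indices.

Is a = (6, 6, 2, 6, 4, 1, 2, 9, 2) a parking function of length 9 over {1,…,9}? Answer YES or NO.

YES

Sorted: b = (1, 2, 2, 2, 4, 6, 6, 6, 9).
  b_1=1 ≤ 1
  b_2=2 ≤ 2
  b_3=2 ≤ 3
  b_4=2 ≤ 4
  b_5=4 ≤ 5
  b_6=6 ≤ 6
  b_7=6 ≤ 7
  b_8=6 ≤ 8
  b_9=9 ≤ 9
All bounds hold ⇒ YES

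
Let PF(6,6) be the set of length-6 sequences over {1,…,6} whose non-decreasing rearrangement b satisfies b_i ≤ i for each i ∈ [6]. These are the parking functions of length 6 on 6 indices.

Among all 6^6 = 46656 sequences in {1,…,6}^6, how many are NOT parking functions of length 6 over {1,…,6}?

#PF = (6−6+1)·(6+1)^(6−1) = 1 · 16807 = 16807
Example (5,4,4,3,5,4) → sorted (3,4,4,4,5,5): b_1=3>1, not a PF.
6^6 − 16807 = 46656 − 16807 = 29849

29849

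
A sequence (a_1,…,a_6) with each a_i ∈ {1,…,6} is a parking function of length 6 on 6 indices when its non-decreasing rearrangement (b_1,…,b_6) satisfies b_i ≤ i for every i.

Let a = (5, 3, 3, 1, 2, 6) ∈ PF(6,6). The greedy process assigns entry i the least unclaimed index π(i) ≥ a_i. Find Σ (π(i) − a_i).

Σπ(i) = 1+…+6 = 21; Σa = 5+3+3+1+2+6 = 20; disp = 21−20 = 1.

1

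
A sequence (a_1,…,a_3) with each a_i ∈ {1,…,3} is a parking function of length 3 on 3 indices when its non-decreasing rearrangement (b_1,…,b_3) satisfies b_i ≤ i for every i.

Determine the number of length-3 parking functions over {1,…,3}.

#PF = (3+1−3)·(3+1)^{3−1} = 1 · 16 = 16 [KW]
Example (1,2,1) → sorted (1,1,2): b_i ≤ i ∀i, a PF.

16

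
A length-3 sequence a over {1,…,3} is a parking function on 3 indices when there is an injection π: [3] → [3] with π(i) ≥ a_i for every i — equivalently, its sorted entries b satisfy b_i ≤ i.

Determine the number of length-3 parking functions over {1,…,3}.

|PF| = 1·4^2 = 1×16 = 16 (Konheim–Weiss)
E.g. (3,2,1) → sorted (1,2,3): b_i ≤ i ∀i, a PF.

16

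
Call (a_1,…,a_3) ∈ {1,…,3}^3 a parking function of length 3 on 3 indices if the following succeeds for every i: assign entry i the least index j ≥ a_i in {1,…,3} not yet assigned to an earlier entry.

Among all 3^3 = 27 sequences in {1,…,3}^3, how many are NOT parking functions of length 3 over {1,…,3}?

11

Count = (4−3)·4^(3−1) = 1×16 = 16 (Konheim–Weiss)
E.g. (2,3,3) → sorted (2,3,3): b_1=2>1, not a PF.
So 27 − 16 = 11 fail.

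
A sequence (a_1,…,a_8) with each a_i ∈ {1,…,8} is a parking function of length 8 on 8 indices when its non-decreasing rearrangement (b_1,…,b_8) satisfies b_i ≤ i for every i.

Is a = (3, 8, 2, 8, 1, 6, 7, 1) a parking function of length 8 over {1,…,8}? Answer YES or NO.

Sorted: b = (1, 1, 2, 3, 6, 7, 8, 8).
  b_1=1 ≤ 1
  b_2=1 ≤ 2
  b_3=2 ≤ 3
  b_4=3 ≤ 4
  b_5=6 > 5
  fails at i=5 ⇒ NO

NO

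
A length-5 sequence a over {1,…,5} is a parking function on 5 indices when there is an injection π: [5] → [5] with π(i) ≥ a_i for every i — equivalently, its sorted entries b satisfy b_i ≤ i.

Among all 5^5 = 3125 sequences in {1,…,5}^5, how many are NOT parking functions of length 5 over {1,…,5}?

|PF(5,5)| = (5+1−5)·(5+1)^{5−1} = 1·1296 = 1296 (Pollak)
Example (3,5,5,5,1) → sorted (1,3,5,5,5): b_2=3>2, not a PF.
So 3125 − 1296 = 1829 fail.

1829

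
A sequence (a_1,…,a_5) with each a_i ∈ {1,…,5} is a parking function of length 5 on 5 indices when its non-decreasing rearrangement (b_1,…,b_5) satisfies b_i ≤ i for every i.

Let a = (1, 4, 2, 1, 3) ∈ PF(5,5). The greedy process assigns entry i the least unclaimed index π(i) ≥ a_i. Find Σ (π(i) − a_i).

Σπ(i) = 1+…+5 = 15; Σa = 1+4+2+1+3 = 11; disp = 15−11 = 4.

4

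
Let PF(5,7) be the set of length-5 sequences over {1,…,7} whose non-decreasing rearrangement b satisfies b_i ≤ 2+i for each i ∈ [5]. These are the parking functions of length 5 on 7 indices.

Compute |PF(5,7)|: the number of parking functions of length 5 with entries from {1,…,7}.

12288

|PF(5,7)| = (7−5+1)·(7+1)^(5−1) = 3×4096 = 12288 (Pollak)
Check (6,3,5,7,3) → sorted (3,3,5,6,7): b_i ≤ 2+i ∀i, a PF.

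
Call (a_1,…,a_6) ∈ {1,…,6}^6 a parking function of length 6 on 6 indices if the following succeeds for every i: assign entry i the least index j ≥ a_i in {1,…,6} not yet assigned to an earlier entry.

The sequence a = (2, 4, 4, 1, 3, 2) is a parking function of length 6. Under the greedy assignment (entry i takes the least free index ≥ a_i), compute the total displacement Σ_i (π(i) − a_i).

Σπ = 6·7/2 = 21 (π permutes [6]); Σa = 2+4+4+1+3+2 = 16; disp = 21−16 = 5.

5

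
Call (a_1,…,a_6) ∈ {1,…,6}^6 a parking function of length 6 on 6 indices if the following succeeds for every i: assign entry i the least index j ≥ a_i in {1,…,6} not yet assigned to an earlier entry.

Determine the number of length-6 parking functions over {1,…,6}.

|PF(6,6)| = (6+1−6)·(6+1)^{6−1} = 1 · 16807 = 16807 (Konheim–Weiss)
E.g. (1,3,5,3,2,1) → sorted (1,1,2,3,3,5): b_i ≤ i ∀i, a PF.

16807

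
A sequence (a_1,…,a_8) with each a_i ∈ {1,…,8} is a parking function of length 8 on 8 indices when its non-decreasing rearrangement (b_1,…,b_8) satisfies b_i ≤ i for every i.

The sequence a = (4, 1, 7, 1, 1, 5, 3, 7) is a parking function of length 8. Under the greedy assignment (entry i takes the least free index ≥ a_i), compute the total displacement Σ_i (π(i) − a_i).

7

Σπ(i) = 1+…+8 = 36; Σa = 4+1+7+1+1+5+3+7 = 29; disp = 36−29 = 7.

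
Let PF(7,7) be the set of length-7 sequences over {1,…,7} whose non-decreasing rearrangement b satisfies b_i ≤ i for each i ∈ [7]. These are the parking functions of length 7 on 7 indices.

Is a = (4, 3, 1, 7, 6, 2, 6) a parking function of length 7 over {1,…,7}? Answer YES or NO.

NO

Order a: b = (1, 2, 3, 4, 6, 6, 7).
  b_1=1 ≤ 1
  b_2=2 ≤ 2
  b_3=3 ≤ 3
  b_4=4 ≤ 4
  b_5=6 > 5
  fails at i=5 ⇒ NO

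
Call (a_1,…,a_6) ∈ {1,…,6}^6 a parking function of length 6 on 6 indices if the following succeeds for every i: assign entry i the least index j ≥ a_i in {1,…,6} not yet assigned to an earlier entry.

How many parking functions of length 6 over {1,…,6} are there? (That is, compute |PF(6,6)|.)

#PF = 1·7^5 = 1×16807 = 16807
One tuple (2,3,1,5,2,5) → sorted (1,2,2,3,5,5): b_i ≤ i ∀i, a PF.

16807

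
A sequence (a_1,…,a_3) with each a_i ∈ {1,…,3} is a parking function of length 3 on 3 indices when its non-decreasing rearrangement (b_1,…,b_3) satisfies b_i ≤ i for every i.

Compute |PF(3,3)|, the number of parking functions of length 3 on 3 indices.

|PF(3,3)| = (3−3+1)·(3+1)^(3−1) = 1×16 = 16 (Konheim–Weiss)
E.g. (1,3,1) → sorted (1,1,3): b_i ≤ i ∀i, a PF.

16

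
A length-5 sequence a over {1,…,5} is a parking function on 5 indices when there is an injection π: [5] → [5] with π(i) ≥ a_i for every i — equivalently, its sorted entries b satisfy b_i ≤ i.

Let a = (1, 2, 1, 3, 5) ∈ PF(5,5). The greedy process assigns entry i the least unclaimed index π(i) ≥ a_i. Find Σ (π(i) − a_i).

3

Σπ = 15 ({1..5} each once); Σa = 1+2+1+3+5 = 12; disp = 15−12 = 3.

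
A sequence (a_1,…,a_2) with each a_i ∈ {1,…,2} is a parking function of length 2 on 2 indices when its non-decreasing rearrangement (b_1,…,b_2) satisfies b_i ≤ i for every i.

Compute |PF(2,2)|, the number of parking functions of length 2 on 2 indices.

|PF| = 1·3^1 = 1 · 3 = 3 (Konheim–Weiss)
One tuple (2,1) → sorted (1,2): b_i ≤ i ∀i, a PF.

3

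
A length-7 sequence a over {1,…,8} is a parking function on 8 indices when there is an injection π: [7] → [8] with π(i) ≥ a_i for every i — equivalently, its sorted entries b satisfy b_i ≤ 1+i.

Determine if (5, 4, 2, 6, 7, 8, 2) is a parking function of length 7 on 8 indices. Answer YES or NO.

Order a: b = (2, 2, 4, 5, 6, 7, 8).
  b_1=2 ≤ 2
  b_2=2 ≤ 3
  b_3=4 ≤ 4
  b_4=5 ≤ 5
  b_5=6 ≤ 6
  b_6=7 ≤ 7
  b_7=8 ≤ 8
All bounds hold ⇒ YES

YES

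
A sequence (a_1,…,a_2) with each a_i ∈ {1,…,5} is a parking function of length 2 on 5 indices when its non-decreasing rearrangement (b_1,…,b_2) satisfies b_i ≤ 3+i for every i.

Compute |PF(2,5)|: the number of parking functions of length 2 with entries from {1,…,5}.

|PF(2,5)| = 4·6^1 = 4·6 = 24
Example (3,2) → sorted (2,3): b_i ≤ 3+i ∀i, a PF.

24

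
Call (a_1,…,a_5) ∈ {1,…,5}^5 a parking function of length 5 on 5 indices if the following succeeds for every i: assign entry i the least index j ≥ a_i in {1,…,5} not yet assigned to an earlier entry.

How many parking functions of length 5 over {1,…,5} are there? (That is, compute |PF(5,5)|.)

|PF(5,5)| = (5+1−5)·(5+1)^{5−1} = 1×1296 = 1296 (Pollak)
One tuple (3,1,4,5,1) → sorted (1,1,3,4,5): b_i ≤ i ∀i, a PF.

1296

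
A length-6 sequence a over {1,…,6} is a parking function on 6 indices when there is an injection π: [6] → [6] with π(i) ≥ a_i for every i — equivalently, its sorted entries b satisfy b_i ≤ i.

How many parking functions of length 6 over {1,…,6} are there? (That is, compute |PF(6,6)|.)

16807

|PF(6,6)| = 1·7^5 = 1·16807 = 16807 (Pollak)
Example (2,2,1,1,5,4) → sorted (1,1,2,2,4,5): b_i ≤ i ∀i, a PF.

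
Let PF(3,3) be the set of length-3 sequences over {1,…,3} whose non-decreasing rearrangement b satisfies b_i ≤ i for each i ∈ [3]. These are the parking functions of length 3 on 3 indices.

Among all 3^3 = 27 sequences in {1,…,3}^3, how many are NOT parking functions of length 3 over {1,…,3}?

11

#PF = (3+1−3)·(3+1)^{3−1} = 1·16 = 16
Example (3,2,3) → sorted (2,3,3): b_1=2>1, not a PF.
Total 27; non-PF = 27−16 = 11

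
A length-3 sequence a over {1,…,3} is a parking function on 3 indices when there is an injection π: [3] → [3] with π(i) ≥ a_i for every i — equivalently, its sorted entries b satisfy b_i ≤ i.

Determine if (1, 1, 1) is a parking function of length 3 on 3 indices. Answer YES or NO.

YES

Sorted: b = (1, 1, 1).
  b_1=1 ≤ 1
  b_2=1 ≤ 2
  b_3=1 ≤ 3
All bounds hold ⇒ YES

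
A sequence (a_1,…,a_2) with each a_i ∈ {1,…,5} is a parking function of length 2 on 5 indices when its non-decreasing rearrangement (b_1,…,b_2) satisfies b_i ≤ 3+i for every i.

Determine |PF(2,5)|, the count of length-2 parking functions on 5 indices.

24

#PF = (5−2+1)·(5+1)^(2−1) = 4×6 = 24 (Konheim–Weiss)
Check (2,3) → sorted (2,3): b_i ≤ 3+i ∀i, a PF.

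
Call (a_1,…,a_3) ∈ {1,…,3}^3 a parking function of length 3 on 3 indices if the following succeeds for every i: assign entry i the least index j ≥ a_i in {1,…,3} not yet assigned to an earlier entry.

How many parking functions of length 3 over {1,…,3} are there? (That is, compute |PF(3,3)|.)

|PF| = (3−3+1)·(3+1)^(3−1) = 1 · 16 = 16
Example (1,3,2) → sorted (1,2,3): b_i ≤ i ∀i, a PF.

16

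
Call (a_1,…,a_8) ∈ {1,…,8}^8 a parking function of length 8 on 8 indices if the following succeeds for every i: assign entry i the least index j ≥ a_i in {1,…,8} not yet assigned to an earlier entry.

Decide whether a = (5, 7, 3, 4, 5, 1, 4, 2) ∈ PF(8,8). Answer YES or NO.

Sorted: b = (1, 2, 3, 4, 4, 5, 5, 7).
  b_1=1 ≤ 1
  b_2=2 ≤ 2
  b_3=3 ≤ 3
  b_4=4 ≤ 4
  b_5=4 ≤ 5
  b_6=5 ≤ 6
  b_7=5 ≤ 7
  b_8=7 ≤ 8
All bounds hold ⇒ YES

YES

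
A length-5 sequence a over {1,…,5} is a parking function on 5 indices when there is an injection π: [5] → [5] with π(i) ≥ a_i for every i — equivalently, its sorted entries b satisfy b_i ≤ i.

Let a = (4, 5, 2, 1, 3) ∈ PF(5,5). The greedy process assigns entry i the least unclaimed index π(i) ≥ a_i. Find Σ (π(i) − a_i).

Σπ = 5·6/2 = 15 (π permutes [5]); Σa = 4+5+2+1+3 = 15; disp = 15−15 = 0.

0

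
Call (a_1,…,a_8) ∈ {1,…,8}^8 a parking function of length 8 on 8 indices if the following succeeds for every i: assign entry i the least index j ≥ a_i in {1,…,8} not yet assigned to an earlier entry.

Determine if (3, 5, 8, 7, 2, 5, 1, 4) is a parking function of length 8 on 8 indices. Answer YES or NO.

YES

Rearranged: b = (1, 2, 3, 4, 5, 5, 7, 8).
  b_1=1 ≤ 1
  b_2=2 ≤ 2
  b_3=3 ≤ 3
  b_4=4 ≤ 4
  b_5=5 ≤ 5
  b_6=5 ≤ 6
  b_7=7 ≤ 7
  b_8=8 ≤ 8
All bounds hold ⇒ YES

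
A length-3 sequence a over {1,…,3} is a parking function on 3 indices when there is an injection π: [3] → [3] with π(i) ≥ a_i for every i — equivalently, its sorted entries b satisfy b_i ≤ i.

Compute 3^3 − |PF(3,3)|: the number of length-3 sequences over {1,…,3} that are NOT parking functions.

11

|PF| = 1·4^2 = 1 · 16 = 16
Example (3,1,3) → sorted (1,3,3): b_2=3>2, not a PF.
So 27 − 16 = 11 fail.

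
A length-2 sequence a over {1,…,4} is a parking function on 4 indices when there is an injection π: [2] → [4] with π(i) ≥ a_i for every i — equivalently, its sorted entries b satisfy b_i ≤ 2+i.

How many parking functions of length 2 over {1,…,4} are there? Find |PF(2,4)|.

15

|PF(2,4)| = (4+1−2)·(4+1)^{2−1} = 3 · 5 = 15
E.g. (2,2) → sorted (2,2): b_i ≤ 2+i ∀i, a PF.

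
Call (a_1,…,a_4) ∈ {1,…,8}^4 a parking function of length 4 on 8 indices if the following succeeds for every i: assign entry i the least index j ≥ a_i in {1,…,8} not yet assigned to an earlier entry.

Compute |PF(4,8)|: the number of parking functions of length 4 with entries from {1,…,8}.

3645

Count = 5·9^3 = 5 · 729 = 3645 (Pollak)
Example (8,4,7,5) → sorted (4,5,7,8): b_i ≤ 4+i ∀i, a PF.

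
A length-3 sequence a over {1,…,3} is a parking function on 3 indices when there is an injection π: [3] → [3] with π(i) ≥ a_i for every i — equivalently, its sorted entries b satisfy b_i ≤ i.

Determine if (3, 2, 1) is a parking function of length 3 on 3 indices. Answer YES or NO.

YES

Order a: b = (1, 2, 3).
  b_1=1 ≤ 1
  b_2=2 ≤ 2
  b_3=3 ≤ 3
All bounds hold ⇒ YES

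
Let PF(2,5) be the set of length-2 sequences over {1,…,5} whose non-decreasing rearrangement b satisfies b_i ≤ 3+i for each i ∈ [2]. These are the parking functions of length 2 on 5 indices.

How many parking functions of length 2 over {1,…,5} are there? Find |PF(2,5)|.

24

|PF(2,5)| = (5−2+1)·(5+1)^(2−1) = 4×6 = 24 [KW]
Check (4,1) → sorted (1,4): b_i ≤ 3+i ∀i, a PF.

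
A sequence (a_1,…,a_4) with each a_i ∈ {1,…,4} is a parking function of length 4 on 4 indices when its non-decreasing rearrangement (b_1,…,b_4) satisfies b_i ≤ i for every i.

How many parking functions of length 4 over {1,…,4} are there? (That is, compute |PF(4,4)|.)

Count = (4−4+1)·(4+1)^(4−1) = 1·125 = 125 (Pollak)
One tuple (4,2,3,1) → sorted (1,2,3,4): b_i ≤ i ∀i, a PF.

125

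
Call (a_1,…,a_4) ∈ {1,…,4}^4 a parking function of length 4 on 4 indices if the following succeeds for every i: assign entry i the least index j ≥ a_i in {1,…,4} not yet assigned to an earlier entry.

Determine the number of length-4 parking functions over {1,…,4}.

|PF| = 1·5^3 = 1×125 = 125 (Pollak)
Check (4,3,1,2) → sorted (1,2,3,4): b_i ≤ i ∀i, a PF.

125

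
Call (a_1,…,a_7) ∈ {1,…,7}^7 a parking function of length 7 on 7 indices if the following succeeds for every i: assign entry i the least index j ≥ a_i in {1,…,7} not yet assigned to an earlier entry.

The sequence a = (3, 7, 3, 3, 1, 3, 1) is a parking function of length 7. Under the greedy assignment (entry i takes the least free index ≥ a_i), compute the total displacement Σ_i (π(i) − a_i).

7

Σπ = 28 ({1..7} each once); Σa = 3+7+3+3+1+3+1 = 21; disp = 28−21 = 7.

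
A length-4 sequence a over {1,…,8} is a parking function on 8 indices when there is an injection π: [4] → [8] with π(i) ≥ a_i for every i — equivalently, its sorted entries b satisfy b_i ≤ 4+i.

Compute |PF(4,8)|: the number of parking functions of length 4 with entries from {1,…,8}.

3645

#PF = 5·9^3 = 5·729 = 3645 [KW]
E.g. (7,1,6,6) → sorted (1,6,6,7): b_i ≤ 4+i ∀i, a PF.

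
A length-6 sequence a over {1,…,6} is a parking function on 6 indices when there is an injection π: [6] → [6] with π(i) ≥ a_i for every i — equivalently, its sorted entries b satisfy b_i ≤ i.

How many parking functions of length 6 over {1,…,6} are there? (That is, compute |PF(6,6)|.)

#PF = (7−6)·7^(6−1) = 1×16807 = 16807 [KW]
One tuple (4,6,1,2,3,4) → sorted (1,2,3,4,4,6): b_i ≤ i ∀i, a PF.

16807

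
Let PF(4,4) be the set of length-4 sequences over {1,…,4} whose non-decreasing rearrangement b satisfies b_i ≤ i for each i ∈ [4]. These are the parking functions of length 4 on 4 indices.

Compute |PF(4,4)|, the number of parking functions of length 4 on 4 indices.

|PF(4,4)| = (4+1−4)·(4+1)^{4−1} = 1×125 = 125 (Pollak)
E.g. (2,4,3,1) → sorted (1,2,3,4): b_i ≤ i ∀i, a PF.

125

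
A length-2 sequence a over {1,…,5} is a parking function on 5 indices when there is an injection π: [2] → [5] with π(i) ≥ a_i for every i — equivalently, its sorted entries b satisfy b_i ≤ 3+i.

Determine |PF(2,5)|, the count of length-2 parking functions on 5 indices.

|PF| = (5+1−2)·(5+1)^{2−1} = 4×6 = 24 [KW]
Check (4,5) → sorted (4,5): b_i ≤ 3+i ∀i, a PF.

24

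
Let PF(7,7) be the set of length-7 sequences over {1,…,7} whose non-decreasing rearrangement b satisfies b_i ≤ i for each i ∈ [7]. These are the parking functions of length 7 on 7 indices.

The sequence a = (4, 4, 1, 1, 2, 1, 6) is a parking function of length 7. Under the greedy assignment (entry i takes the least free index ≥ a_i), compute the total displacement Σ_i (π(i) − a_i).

9

Σπ = 28 ({1..7} each once); Σa = 4+4+1+1+2+1+6 = 19; disp = 28−19 = 9.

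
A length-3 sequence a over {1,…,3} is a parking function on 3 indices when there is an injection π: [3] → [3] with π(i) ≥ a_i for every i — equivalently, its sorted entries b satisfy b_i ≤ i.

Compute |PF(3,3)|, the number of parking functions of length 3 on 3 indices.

16

|PF(3,3)| = (3+1−3)·(3+1)^{3−1} = 1·16 = 16 (Konheim–Weiss)
Check (1,1,2) → sorted (1,1,2): b_i ≤ i ∀i, a PF.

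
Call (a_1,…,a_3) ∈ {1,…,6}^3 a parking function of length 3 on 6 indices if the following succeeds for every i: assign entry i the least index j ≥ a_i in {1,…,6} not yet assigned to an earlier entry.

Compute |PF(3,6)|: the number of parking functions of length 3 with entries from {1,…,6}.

|PF| = (6−3+1)·(6+1)^(3−1) = 4 · 49 = 196 (Konheim–Weiss)
E.g. (6,4,1) → sorted (1,4,6): b_i ≤ 3+i ∀i, a PF.

196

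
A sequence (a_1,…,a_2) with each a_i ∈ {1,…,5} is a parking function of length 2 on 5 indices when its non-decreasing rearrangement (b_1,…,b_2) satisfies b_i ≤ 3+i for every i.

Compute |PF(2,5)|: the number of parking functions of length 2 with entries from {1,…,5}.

24

|PF| = (6−2)·6^(2−1) = 4×6 = 24 [KW]
Check (1,2) → sorted (1,2): b_i ≤ 3+i ∀i, a PF.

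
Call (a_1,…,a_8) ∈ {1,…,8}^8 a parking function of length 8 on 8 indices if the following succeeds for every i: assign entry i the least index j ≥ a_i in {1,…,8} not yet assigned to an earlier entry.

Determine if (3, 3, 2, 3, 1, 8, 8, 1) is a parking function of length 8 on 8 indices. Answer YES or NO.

NO

Sorted: b = (1, 1, 2, 3, 3, 3, 8, 8).
  b_1=1 ≤ 1
  b_2=1 ≤ 2
  b_3=2 ≤ 3
  b_4=3 ≤ 4
  b_5=3 ≤ 5
  b_6=3 ≤ 6
  b_7=8 > 7
  fails at i=7 ⇒ NO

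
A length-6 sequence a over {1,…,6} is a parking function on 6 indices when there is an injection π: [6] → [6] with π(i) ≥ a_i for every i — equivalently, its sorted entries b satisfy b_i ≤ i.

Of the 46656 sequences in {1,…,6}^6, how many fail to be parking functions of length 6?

|PF| = 1·7^5 = 1×16807 = 16807 [KW]
E.g. (5,6,4,6,6,6) → sorted (4,5,6,6,6,6): b_1=4>1, not a PF.
Total 46656; non-PF = 46656−16807 = 29849

29849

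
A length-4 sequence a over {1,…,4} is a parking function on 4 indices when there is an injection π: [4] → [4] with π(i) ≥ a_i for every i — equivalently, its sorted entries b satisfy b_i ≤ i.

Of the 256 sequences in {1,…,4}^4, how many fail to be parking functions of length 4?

#PF = 1·5^3 = 1 · 125 = 125 (Konheim–Weiss)
Check (1,4,4,4) → sorted (1,4,4,4): b_2=4>2, not a PF.
4^4 − 125 = 256 − 125 = 131

131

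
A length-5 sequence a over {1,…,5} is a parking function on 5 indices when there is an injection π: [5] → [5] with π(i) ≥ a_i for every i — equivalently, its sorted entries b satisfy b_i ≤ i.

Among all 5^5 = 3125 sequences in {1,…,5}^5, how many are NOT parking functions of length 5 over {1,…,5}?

|PF| = (5−5+1)·(5+1)^(5−1) = 1 · 1296 = 1296
E.g. (5,2,2,5,2) → sorted (2,2,2,5,5): b_1=2>1, not a PF.
Total 3125; non-PF = 3125−1296 = 1829

1829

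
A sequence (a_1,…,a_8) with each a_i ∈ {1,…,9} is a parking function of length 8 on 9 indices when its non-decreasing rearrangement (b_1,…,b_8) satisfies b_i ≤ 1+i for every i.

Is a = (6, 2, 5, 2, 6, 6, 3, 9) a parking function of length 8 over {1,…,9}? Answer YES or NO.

YES

Rearranged: b = (2, 2, 3, 5, 6, 6, 6, 9).
  b_1=2 ≤ 2
  b_2=2 ≤ 3
  b_3=3 ≤ 4
  b_4=5 ≤ 5
  b_5=6 ≤ 6
  b_6=6 ≤ 7
  b_7=6 ≤ 8
  b_8=9 ≤ 9
All bounds hold ⇒ YES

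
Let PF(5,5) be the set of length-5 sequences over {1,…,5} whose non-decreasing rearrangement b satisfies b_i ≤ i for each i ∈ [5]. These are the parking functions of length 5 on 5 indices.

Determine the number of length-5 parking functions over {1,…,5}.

Count = (6−5)·6^(5−1) = 1×1296 = 1296 [KW]
Check (2,5,3,2,1) → sorted (1,2,2,3,5): b_i ≤ i ∀i, a PF.

1296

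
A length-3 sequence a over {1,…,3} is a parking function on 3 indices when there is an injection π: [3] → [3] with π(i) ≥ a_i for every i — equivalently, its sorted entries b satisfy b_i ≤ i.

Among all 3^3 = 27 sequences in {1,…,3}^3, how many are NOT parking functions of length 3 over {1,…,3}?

#PF = (3+1−3)·(3+1)^{3−1} = 1 · 16 = 16 (Konheim–Weiss)
One tuple (2,3,3) → sorted (2,3,3): b_1=2>1, not a PF.
Total 27; non-PF = 27−16 = 11

11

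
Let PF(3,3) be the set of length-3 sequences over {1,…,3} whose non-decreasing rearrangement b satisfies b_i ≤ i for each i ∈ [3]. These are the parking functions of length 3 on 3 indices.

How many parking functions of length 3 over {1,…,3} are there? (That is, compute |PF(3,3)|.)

16

Count = (4−3)·4^(3−1) = 1 · 16 = 16 (Konheim–Weiss)
E.g. (1,2,1) → sorted (1,1,2): b_i ≤ i ∀i, a PF.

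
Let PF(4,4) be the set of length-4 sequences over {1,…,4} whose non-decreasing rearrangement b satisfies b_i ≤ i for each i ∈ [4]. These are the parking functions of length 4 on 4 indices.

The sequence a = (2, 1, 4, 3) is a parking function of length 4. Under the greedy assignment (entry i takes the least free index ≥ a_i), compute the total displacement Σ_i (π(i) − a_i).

0

Σπ = 4·5/2 = 10 (π permutes [4]); Σa = 2+1+4+3 = 10; disp = 10−10 = 0.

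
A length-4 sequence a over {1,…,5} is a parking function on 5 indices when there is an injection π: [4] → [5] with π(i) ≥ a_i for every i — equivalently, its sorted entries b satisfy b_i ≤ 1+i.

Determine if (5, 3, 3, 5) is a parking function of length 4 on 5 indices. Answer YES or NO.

Sorted: b = (3, 3, 5, 5).
  b_1=3 > 2
  fails at i=1 ⇒ NO

NO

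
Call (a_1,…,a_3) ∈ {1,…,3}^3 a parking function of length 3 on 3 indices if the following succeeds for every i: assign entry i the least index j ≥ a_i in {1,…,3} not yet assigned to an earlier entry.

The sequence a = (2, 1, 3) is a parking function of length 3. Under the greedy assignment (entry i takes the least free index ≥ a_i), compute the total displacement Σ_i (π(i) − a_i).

Σπ = 3·4/2 = 6 (π permutes [3]); Σa = 2+1+3 = 6; disp = 6−6 = 0.

0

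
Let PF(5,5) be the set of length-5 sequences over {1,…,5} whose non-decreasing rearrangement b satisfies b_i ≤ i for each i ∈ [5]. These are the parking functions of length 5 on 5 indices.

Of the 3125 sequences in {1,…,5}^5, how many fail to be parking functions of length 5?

1829

Count = (5+1−5)·(5+1)^{5−1} = 1 · 1296 = 1296
E.g. (4,5,4,1,3) → sorted (1,3,4,4,5): b_2=3>2, not a PF.
Total 3125; non-PF = 3125−1296 = 1829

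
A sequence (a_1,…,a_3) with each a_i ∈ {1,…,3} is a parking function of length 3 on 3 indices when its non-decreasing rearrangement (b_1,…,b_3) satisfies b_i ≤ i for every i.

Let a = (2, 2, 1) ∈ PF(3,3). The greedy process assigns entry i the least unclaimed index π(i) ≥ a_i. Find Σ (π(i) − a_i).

1

Σπ = 3·4/2 = 6 (π permutes [3]); Σa = 2+2+1 = 5; disp = 6−5 = 1.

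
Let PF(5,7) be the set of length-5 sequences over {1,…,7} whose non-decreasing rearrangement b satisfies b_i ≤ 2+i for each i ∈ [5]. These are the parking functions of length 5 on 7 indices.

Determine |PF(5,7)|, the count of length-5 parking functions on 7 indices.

12288

Count = (7+1−5)·(7+1)^{5−1} = 3×4096 = 12288 (Konheim–Weiss)
Example (3,5,2,1,2) → sorted (1,2,2,3,5): b_i ≤ 2+i ∀i, a PF.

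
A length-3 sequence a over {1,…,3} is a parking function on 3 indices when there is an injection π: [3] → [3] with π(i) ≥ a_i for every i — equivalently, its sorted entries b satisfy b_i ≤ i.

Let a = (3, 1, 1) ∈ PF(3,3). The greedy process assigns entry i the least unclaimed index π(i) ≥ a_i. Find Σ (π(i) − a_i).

1

Σπ(i) = 1+…+3 = 6; Σa = 3+1+1 = 5; disp = 6−5 = 1.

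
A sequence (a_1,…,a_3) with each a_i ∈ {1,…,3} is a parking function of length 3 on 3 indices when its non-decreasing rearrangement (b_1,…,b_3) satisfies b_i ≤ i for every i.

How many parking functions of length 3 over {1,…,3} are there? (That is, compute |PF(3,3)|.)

16

#PF = (3−3+1)·(3+1)^(3−1) = 1 · 16 = 16 (Konheim–Weiss)
E.g. (1,3,1) → sorted (1,1,3): b_i ≤ i ∀i, a PF.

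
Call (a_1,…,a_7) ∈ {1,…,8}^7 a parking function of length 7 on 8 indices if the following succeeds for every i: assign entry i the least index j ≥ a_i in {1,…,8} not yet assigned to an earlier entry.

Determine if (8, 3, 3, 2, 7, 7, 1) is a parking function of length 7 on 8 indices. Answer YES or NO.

Rearranged: b = (1, 2, 3, 3, 7, 7, 8).
  b_1=1 ≤ 2
  b_2=2 ≤ 3
  b_3=3 ≤ 4
  b_4=3 ≤ 5
  b_5=7 > 6
  fails at i=5 ⇒ NO

NO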